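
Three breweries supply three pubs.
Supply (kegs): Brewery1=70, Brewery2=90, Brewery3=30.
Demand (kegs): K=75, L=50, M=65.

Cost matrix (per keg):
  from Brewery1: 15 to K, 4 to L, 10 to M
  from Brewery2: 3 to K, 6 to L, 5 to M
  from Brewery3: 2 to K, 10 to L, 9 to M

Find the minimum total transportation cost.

820

An optimal shipping plan:
  Brewery1→L: 50 kegs
  Brewery1→M: 20 kegs
  Brewery2→K: 45 kegs
  Brewery2→M: 45 kegs
  Brewery3→K: 30 kegs
Total cost = 820.
(Supply check: Brewery1 ships 70; Brewery2 ships 90; Brewery3 ships 30.)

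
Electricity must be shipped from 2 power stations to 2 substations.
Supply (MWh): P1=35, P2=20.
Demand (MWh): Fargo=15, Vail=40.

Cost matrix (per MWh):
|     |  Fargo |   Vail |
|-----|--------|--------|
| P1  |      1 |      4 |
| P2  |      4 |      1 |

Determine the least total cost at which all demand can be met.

Optimal allocation:
  P1→Fargo: 15 × 1 = 15
  P1→Vail: 20 × 4 = 80
  P2→Vail: 20 × 1 = 20
Total = 15 + 80 + 20 = 115.

115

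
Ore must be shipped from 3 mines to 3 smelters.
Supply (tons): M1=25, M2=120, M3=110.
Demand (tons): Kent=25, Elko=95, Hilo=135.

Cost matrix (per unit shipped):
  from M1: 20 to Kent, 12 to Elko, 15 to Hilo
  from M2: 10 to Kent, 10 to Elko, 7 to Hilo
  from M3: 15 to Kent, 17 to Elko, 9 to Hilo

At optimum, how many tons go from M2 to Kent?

Optimal shipments:
  M1 to Elko: 25 × 12 = 300
  M2 to Kent: 25 × 10 = 250
  M2 to Elko: 70 × 10 = 700
  M2 to Hilo: 25 × 7 = 175
  M3 to Hilo: 110 × 9 = 990
Total cost = 2415.
So M2→Kent carries 25 tons.

25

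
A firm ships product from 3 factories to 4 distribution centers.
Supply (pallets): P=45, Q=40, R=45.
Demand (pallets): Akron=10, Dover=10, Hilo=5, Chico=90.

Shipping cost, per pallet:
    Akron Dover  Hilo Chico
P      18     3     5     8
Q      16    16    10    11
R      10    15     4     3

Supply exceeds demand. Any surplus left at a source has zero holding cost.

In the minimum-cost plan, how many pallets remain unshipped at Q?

Minimum-cost shipments:
  P→Dover: 10 × 3 = 30
  P→Hilo: 5 × 5 = 25
  P→Chico: 30 × 8 = 240
  Q→Akron: 10 × 16 = 160
  Q→Chico: 15 × 11 = 165
  R→Chico: 45 × 3 = 135
Total cost = 755.
Q ships 25 of its 40, leaving 15.

15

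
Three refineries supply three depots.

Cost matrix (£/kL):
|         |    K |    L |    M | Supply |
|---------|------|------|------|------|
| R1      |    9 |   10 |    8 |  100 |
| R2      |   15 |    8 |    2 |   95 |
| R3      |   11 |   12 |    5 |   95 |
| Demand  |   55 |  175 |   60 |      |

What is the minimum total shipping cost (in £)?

2425

A cheapest plan:
  R1 to K: 20 × £9 = £180
  R1 to L: 80 × £10 = £800
  R2 to L: 95 × £8 = £760
  R3 to K: 35 × £11 = £385
  R3 to M: 60 × £5 = £300
Total = 180 + 800 + 760 + 385 + 300 = £2425.
(Supply check: R1 ships 100; R2 ships 95; R3 ships 95.)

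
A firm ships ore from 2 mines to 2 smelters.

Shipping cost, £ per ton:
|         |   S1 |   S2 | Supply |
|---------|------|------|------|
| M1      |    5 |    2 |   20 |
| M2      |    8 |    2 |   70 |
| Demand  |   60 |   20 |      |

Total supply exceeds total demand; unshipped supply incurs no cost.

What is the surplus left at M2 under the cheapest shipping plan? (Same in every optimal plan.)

10

An optimal plan:
  M1→S1: 20 × £5 = £100
  M2→S1: 40 × £8 = £320
  M2→S2: 20 × £2 = £40
Total cost = £460.
M2 ships 60 of its 70, leaving 10.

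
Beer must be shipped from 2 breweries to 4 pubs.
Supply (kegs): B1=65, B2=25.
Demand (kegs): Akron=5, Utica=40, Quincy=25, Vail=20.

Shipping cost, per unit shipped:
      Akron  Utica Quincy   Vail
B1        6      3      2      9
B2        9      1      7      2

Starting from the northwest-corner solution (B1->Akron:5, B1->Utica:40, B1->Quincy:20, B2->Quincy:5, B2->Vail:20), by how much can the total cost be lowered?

35

Current plan cost = 5·6 + 40·3 + 20·2 + 5·7 + 20·2 = 265.
Optimal plan:
  B1->Akron: 5 × 6 = 30
  B1->Utica: 35 × 3 = 105
  B1->Quincy: 25 × 2 = 50
  B2->Utica: 5 × 1 = 5
  B2->Vail: 20 × 2 = 40
Optimal cost = 230.
Saving = 265 − 230 = 35.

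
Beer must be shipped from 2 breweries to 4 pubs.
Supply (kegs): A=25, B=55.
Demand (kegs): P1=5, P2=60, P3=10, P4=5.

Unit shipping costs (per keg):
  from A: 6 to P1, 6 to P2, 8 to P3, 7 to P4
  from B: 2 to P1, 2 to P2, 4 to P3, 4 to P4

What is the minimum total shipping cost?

Optimal allocation:
  A->P1: 5 × 6 = 30
  A->P2: 5 × 6 = 30
  A->P3: 10 × 8 = 80
  A->P4: 5 × 7 = 35
  B->P2: 55 × 2 = 110
Total = 30 + 30 + 80 + 35 + 110 = 285.

285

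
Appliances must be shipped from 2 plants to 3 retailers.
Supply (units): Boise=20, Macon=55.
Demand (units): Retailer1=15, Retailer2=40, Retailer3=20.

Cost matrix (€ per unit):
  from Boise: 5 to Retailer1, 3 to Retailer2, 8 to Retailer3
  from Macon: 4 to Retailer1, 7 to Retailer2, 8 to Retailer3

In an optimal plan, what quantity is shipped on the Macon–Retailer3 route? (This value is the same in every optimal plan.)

Optimal shipments:
  Boise→Retailer2: 20 × €3 = €60
  Macon→Retailer1: 15 × €4 = €60
  Macon→Retailer2: 20 × €7 = €140
  Macon→Retailer3: 20 × €8 = €160
Total cost = €420.
So Macon→Retailer3 carries 20 units.

20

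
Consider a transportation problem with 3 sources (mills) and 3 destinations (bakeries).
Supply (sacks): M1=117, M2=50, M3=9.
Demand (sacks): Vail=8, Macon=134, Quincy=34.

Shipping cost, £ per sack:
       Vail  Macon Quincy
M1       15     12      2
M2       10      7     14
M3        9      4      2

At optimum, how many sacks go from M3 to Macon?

9

The minimum-cost plan:
  M1–Macon: 83 sacks
  M1–Quincy: 34 sacks
  M2–Vail: 8 sacks
  M2–Macon: 42 sacks
  M3–Macon: 9 sacks
Total cost = £1474.
So M3→Macon carries 9 sacks.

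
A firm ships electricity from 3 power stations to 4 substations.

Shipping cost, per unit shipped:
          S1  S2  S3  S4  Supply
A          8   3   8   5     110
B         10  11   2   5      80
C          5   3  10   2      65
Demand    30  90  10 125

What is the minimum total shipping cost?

960

Optimal allocation:
  A->S2: 90 × 3 = 270
  A->S4: 20 × 5 = 100
  B->S3: 10 × 2 = 20
  B->S4: 70 × 5 = 350
  C->S1: 30 × 5 = 150
  C->S4: 35 × 2 = 70
Total = 270 + 100 + 20 + 350 + 150 + 70 = 960.
(Supply check: A ships 110; B ships 80; C ships 65.)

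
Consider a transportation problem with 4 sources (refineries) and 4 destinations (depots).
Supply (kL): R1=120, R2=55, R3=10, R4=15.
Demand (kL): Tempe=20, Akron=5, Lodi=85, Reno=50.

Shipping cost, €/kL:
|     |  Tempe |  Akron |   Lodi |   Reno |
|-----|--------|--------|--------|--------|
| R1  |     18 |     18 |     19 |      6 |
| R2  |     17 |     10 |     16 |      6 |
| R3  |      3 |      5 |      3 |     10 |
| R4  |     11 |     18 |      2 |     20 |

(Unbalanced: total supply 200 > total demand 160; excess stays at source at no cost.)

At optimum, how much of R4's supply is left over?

0

Minimum-cost shipments:
  R1–Tempe: 20 kL
  R1–Lodi: 10 kL
  R1–Reno: 50 kL
  R2–Akron: 5 kL
  R2–Lodi: 50 kL
  R3–Lodi: 10 kL
  R4–Lodi: 15 kL
Total cost = €1760.
R4 ships 15 of its 15, leaving 0.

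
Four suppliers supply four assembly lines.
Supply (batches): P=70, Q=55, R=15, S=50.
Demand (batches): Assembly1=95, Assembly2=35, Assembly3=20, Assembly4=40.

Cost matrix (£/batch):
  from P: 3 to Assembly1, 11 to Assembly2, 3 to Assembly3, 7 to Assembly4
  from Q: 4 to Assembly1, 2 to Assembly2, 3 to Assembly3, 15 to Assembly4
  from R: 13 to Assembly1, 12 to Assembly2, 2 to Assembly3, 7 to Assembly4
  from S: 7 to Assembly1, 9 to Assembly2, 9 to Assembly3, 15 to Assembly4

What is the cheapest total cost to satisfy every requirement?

An optimal shipping plan:
  P–Assembly1: 30 batches
  P–Assembly4: 40 batches
  Q–Assembly1: 15 batches
  Q–Assembly2: 35 batches
  Q–Assembly3: 5 batches
  R–Assembly3: 15 batches
  S–Assembly1: 50 batches
Total cost = £895.
(Supply check: P ships 70; Q ships 55; R ships 15; S ships 50.)

895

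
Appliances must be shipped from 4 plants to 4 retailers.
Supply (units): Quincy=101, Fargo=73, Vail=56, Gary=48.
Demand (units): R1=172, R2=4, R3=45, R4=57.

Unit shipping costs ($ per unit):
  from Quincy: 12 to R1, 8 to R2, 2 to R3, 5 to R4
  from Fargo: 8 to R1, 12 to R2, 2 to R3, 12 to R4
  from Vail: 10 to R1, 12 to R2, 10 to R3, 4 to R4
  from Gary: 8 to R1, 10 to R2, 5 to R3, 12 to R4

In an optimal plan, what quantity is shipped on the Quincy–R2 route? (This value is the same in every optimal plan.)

Solving gives:
  Quincy->R2: 4 × $8 = $32
  Quincy->R3: 45 × $2 = $90
  Quincy->R4: 52 × $5 = $260
  Fargo->R1: 73 × $8 = $584
  Vail->R1: 51 × $10 = $510
  Vail->R4: 5 × $4 = $20
  Gary->R1: 48 × $8 = $384
Total cost = $1880.
So Quincy→R2 carries 4 units.

4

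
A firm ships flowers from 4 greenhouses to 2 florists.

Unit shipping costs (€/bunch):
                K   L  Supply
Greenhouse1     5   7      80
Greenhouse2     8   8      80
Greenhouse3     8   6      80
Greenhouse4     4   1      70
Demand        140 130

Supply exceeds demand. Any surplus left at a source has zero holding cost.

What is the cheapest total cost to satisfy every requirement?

1310

Optimal allocation:
  Greenhouse1->K: 80 bunches
  Greenhouse2->K: 40 bunches
  Greenhouse3->K: 20 bunches
  Greenhouse3->L: 60 bunches
  Greenhouse4->L: 70 bunches
Total cost = €1310.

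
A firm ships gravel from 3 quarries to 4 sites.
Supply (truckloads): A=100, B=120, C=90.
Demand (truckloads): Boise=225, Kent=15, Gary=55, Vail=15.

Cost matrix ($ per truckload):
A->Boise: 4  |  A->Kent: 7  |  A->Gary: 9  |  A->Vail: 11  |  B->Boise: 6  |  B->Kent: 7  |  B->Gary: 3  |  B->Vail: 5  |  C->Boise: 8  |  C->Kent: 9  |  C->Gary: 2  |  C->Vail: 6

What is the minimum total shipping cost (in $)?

A cheapest plan:
  A->Boise: 100 × $4 = $400
  B->Boise: 105 × $6 = $630
  B->Kent: 15 × $7 = $105
  C->Boise: 20 × $8 = $160
  C->Gary: 55 × $2 = $110
  C->Vail: 15 × $6 = $90
Total = 400 + 630 + 105 + 160 + 110 + 90 = $1495.
(Supply check: A ships 100; B ships 120; C ships 90.)

1495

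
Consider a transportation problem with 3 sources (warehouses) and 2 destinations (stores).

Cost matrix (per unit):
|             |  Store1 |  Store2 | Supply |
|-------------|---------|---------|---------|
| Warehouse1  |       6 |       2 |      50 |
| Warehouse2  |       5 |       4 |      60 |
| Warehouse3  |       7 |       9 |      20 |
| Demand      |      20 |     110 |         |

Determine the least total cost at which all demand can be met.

A cheapest plan:
  Warehouse1→Store2: 50 × 2 = 100
  Warehouse2→Store2: 60 × 4 = 240
  Warehouse3→Store1: 20 × 7 = 140
Total = 100 + 240 + 140 = 480.

480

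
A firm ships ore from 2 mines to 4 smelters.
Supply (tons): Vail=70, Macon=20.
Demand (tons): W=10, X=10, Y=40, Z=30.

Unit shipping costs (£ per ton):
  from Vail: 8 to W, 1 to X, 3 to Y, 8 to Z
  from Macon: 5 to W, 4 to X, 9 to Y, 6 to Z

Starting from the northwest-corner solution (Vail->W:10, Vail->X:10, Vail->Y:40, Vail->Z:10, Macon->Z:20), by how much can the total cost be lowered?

Current plan cost = 10·8 + 10·1 + 40·3 + 10·8 + 20·6 = £410.
Optimal plan:
  Vail–X: 10 × £1 = £10
  Vail–Y: 40 × £3 = £120
  Vail–Z: 20 × £8 = £160
  Macon–W: 10 × £5 = £50
  Macon–Z: 10 × £6 = £60
Optimal cost = £400.
Saving = 410 − 400 = £10.

10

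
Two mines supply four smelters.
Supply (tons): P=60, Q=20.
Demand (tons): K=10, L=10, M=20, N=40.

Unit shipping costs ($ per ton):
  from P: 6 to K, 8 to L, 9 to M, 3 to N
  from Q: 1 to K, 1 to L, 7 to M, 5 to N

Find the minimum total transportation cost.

Optimal allocation:
  P to M: 20 × $9 = $180
  P to N: 40 × $3 = $120
  Q to K: 10 × $1 = $10
  Q to L: 10 × $1 = $10
Total = 180 + 120 + 10 + 10 = $320.

320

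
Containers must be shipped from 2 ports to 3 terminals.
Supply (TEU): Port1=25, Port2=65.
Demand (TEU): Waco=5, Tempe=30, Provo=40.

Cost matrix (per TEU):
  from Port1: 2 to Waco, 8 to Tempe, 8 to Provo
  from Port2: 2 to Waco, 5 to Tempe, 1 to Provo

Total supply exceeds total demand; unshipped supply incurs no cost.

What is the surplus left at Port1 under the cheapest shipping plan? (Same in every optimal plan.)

15

Minimum-cost shipments:
  Port1–Waco: 5 × 2 = 10
  Port1–Tempe: 5 × 8 = 40
  Port2–Tempe: 25 × 5 = 125
  Port2–Provo: 40 × 1 = 40
Total cost = 215.
Port1 ships 10 of its 25, leaving 15.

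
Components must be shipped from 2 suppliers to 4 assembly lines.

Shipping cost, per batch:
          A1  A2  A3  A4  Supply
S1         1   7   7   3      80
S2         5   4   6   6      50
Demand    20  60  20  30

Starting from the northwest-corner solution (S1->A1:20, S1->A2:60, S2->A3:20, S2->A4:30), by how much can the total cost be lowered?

220

Current plan cost = 20·1 + 60·7 + 20·6 + 30·6 = 740.
Optimal plan:
  S1->A1: 20 × 1 = 20
  S1->A2: 10 × 7 = 70
  S1->A3: 20 × 7 = 140
  S1->A4: 30 × 3 = 90
  S2->A2: 50 × 4 = 200
Optimal cost = 520.
Saving = 740 − 520 = 220.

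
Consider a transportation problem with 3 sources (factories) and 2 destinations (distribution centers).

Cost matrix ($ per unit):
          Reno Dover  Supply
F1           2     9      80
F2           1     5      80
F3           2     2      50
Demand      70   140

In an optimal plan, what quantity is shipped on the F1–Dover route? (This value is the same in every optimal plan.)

10

Optimal shipments:
  F1->Reno: 70 pallets
  F1->Dover: 10 pallets
  F2->Dover: 80 pallets
  F3->Dover: 50 pallets
Total cost = $730.
So F1→Dover carries 10 pallets.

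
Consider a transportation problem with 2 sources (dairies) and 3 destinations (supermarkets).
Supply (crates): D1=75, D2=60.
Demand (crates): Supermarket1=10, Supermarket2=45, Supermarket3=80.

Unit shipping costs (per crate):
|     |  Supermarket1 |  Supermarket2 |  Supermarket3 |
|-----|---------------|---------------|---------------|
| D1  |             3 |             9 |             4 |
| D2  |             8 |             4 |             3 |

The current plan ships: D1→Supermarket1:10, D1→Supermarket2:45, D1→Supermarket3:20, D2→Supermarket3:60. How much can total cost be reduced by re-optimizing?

180

Current plan cost = 10·3 + 45·9 + 20·4 + 60·3 = 695.
Optimal plan:
  D1->Supermarket1: 10 × 3 = 30
  D1->Supermarket3: 65 × 4 = 260
  D2->Supermarket2: 45 × 4 = 180
  D2->Supermarket3: 15 × 3 = 45
Optimal cost = 515.
Saving = 695 − 515 = 180.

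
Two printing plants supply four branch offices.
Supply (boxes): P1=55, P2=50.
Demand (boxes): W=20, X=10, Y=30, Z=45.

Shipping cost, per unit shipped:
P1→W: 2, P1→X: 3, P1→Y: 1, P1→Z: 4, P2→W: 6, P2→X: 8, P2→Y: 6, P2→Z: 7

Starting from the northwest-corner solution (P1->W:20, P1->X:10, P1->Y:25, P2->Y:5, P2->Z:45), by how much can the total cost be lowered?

5

Current plan cost = 20·2 + 10·3 + 25·1 + 5·6 + 45·7 = 440.
Optimal plan:
  P1–W: 15 boxes
  P1–X: 10 boxes
  P1–Y: 30 boxes
  P2–W: 5 boxes
  P2–Z: 45 boxes
Optimal cost = 435.
Saving = 440 − 435 = 5.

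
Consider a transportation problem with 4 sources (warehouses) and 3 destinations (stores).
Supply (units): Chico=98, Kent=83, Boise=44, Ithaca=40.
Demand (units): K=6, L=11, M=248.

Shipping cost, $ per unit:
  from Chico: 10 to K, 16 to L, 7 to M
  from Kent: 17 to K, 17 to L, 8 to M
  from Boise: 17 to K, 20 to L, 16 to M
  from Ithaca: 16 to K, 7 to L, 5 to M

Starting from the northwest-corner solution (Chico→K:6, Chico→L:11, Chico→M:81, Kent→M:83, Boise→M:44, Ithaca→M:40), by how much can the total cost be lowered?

Current plan cost = 6·10 + 11·16 + 81·7 + 83·8 + 44·16 + 40·5 = $2371.
Optimal plan:
  Chico–M: 98 × $7 = $686
  Kent–M: 83 × $8 = $664
  Boise–K: 6 × $17 = $102
  Boise–M: 38 × $16 = $608
  Ithaca–L: 11 × $7 = $77
  Ithaca–M: 29 × $5 = $145
Optimal cost = $2282.
Saving = 2371 − 2282 = $89.

89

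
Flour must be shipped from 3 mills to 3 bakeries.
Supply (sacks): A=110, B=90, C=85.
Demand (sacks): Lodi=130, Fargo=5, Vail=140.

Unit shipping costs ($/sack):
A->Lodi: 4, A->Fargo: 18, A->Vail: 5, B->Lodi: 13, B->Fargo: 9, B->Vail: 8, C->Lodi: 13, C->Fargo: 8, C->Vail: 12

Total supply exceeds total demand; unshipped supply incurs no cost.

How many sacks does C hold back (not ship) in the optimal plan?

Minimum-cost shipments:
  A→Lodi: 110 × $4 = $440
  B→Vail: 90 × $8 = $720
  C→Lodi: 20 × $13 = $260
  C→Fargo: 5 × $8 = $40
  C→Vail: 50 × $12 = $600
Total cost = $2060.
C ships 75 of its 85, leaving 10.

10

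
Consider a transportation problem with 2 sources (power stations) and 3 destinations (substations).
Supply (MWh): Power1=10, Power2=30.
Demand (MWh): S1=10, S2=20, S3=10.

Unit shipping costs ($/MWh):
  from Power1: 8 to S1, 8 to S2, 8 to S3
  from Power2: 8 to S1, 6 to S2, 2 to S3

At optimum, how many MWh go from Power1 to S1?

The minimum-cost plan:
  Power1→S1: 10 × $8 = $80
  Power2→S2: 20 × $6 = $120
  Power2→S3: 10 × $2 = $20
Total cost = $220.
So Power1→S1 carries 10 MWh.

10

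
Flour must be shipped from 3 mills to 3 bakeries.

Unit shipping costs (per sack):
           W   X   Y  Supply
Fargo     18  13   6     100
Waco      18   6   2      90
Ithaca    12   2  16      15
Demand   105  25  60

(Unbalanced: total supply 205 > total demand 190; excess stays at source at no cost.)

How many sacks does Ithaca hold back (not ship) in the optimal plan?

Minimum-cost shipments:
  Fargo to W: 85 × 18 = 1530
  Waco to W: 5 × 18 = 90
  Waco to X: 25 × 6 = 150
  Waco to Y: 60 × 2 = 120
  Ithaca to W: 15 × 12 = 180
Total cost = 2070.
Ithaca ships 15 of its 15, leaving 0.

0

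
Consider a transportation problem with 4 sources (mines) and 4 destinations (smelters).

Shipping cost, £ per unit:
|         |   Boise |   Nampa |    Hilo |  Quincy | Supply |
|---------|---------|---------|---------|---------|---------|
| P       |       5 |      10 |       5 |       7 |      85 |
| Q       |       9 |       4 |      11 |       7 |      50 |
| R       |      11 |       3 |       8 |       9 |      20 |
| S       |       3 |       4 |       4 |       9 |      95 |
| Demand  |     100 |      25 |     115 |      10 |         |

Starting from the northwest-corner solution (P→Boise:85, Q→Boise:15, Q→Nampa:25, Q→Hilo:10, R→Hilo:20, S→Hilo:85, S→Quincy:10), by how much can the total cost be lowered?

Current plan cost = 85·5 + 15·9 + 25·4 + 10·11 + 20·8 + 85·4 + 10·9 = £1360.
Optimal plan:
  P–Hilo: 85 × £5 = £425
  Q–Boise: 15 × £9 = £135
  Q–Nampa: 25 × £4 = £100
  Q–Quincy: 10 × £7 = £70
  R–Hilo: 20 × £8 = £160
  S–Boise: 85 × £3 = £255
  S–Hilo: 10 × £4 = £40
Optimal cost = £1185.
Saving = 1360 − 1185 = £175.

175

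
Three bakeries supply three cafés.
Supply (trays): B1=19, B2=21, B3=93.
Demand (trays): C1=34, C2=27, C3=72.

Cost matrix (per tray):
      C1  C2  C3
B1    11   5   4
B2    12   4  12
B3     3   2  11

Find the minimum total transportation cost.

A cheapest plan:
  B1->C3: 19 trays
  B2->C3: 21 trays
  B3->C1: 34 trays
  B3->C2: 27 trays
  B3->C3: 32 trays
Total cost = 836.
(Supply check: B1 ships 19; B2 ships 21; B3 ships 93.)

836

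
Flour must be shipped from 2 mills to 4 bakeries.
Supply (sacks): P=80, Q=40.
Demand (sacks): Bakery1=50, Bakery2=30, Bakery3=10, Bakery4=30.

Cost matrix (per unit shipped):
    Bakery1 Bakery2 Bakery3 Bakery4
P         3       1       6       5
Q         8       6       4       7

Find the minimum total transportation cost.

430

One minimum-cost allocation:
  P–Bakery1: 50 × 3 = 150
  P–Bakery2: 30 × 1 = 30
  Q–Bakery3: 10 × 4 = 40
  Q–Bakery4: 30 × 7 = 210
Total = 150 + 30 + 40 + 210 = 430.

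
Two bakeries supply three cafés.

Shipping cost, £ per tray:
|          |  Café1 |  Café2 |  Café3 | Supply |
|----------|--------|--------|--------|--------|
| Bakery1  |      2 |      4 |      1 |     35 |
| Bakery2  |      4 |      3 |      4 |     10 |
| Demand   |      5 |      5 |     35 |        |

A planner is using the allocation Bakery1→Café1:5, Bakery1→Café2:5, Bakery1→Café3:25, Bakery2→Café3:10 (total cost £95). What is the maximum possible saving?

Current plan cost = 5·2 + 5·4 + 25·1 + 10·4 = £95.
Optimal plan:
  Bakery1->Café3: 35 × £1 = £35
  Bakery2->Café1: 5 × £4 = £20
  Bakery2->Café2: 5 × £3 = £15
Optimal cost = £70.
Saving = 95 − 70 = £25.

25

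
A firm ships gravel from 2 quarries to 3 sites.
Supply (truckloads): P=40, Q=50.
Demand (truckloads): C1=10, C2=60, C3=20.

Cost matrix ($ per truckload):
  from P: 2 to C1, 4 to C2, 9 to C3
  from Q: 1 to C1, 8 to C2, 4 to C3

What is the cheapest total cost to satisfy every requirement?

410

A cheapest plan:
  P–C2: 40 × $4 = $160
  Q–C1: 10 × $1 = $10
  Q–C2: 20 × $8 = $160
  Q–C3: 20 × $4 = $80
Total = 160 + 10 + 160 + 80 = $410.
(Supply check: P ships 40; Q ships 50.)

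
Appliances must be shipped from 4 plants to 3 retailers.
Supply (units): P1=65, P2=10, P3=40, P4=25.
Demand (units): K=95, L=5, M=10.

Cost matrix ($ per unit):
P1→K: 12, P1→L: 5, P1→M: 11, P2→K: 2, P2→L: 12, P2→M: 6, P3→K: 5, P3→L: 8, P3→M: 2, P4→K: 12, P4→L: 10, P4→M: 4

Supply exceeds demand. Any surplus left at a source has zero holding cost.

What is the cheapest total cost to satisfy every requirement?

Optimal allocation:
  P1–K: 45 × $12 = $540
  P1–L: 5 × $5 = $25
  P2–K: 10 × $2 = $20
  P3–K: 40 × $5 = $200
  P4–M: 10 × $4 = $40
Total = 540 + 25 + 20 + 200 + 40 = $825.
(Supply check: P1 ships 50; P2 ships 10; P3 ships 40; P4 ships 10.)

825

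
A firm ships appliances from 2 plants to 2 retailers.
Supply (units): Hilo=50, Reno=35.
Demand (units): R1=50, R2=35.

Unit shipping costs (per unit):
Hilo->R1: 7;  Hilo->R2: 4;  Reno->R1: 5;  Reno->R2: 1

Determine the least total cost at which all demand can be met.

One minimum-cost allocation:
  Hilo–R1: 50 units
  Reno–R2: 35 units
Total cost = 385.

385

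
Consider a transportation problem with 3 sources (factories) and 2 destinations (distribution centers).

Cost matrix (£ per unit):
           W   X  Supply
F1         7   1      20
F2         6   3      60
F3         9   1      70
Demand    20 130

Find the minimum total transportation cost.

One minimum-cost allocation:
  F1 to X: 20 pallets
  F2 to W: 20 pallets
  F2 to X: 40 pallets
  F3 to X: 70 pallets
Total cost = £330.
(Supply check: F1 ships 20; F2 ships 60; F3 ships 70.)

330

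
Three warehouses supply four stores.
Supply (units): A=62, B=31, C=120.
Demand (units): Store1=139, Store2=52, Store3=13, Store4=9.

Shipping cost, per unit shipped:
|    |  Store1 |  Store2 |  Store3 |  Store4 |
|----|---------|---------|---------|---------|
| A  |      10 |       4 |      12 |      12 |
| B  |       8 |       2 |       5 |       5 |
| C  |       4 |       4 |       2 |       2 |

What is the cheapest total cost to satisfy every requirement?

Optimal allocation:
  A->Store1: 10 × 10 = 100
  A->Store2: 52 × 4 = 208
  B->Store1: 9 × 8 = 72
  B->Store3: 13 × 5 = 65
  B->Store4: 9 × 5 = 45
  C->Store1: 120 × 4 = 480
Total = 100 + 208 + 72 + 65 + 45 + 480 = 970.
(Supply check: A ships 62; B ships 31; C ships 120.)

970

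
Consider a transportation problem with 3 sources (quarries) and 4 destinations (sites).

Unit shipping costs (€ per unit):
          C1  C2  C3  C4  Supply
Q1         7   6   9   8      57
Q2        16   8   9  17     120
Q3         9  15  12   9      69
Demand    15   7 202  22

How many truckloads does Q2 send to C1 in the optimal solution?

Solving gives:
  Q1->C2: 7 × €6 = €42
  Q1->C3: 50 × €9 = €450
  Q2->C3: 120 × €9 = €1080
  Q3->C1: 15 × €9 = €135
  Q3->C3: 32 × €12 = €384
  Q3->C4: 22 × €9 = €198
Total cost = €2289.
The route Q2→C1 is not used.

0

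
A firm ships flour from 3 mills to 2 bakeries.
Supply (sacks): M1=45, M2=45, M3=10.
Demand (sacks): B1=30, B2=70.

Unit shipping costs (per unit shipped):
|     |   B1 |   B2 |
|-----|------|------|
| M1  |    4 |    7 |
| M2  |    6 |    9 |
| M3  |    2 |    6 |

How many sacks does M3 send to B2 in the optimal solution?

0

The minimum-cost plan:
  M1–B1: 20 × 4 = 80
  M1–B2: 25 × 7 = 175
  M2–B2: 45 × 9 = 405
  M3–B1: 10 × 2 = 20
Total cost = 680.
The route M3→B2 is not used.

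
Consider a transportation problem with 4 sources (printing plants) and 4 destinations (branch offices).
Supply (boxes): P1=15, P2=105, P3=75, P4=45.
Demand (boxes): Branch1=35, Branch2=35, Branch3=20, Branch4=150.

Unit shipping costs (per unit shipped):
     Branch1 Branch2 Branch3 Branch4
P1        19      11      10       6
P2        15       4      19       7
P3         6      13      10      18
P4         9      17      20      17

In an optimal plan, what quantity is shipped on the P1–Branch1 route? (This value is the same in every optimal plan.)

Optimal shipments:
  P1–Branch4: 15 × 6 = 90
  P2–Branch2: 15 × 4 = 60
  P2–Branch4: 90 × 7 = 630
  P3–Branch1: 35 × 6 = 210
  P3–Branch2: 20 × 13 = 260
  P3–Branch3: 20 × 10 = 200
  P4–Branch4: 45 × 17 = 765
Total cost = 2215.
The route P1→Branch1 is not used.

0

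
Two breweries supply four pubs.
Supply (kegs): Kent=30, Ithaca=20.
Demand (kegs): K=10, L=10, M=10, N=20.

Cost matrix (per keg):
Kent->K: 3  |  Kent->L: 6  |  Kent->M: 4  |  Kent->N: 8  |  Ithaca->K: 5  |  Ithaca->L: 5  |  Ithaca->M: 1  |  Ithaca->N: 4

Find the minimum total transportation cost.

One minimum-cost allocation:
  Kent->K: 10 × 3 = 30
  Kent->L: 10 × 6 = 60
  Kent->M: 10 × 4 = 40
  Ithaca->N: 20 × 4 = 80
Total = 30 + 60 + 40 + 80 = 210.

210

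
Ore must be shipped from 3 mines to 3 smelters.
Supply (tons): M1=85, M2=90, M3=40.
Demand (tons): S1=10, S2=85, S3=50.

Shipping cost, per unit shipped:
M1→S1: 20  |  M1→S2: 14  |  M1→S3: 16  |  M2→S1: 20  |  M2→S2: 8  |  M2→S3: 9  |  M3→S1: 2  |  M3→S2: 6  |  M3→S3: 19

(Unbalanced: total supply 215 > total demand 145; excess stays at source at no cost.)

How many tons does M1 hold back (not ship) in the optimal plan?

70

An optimal plan:
  M1 to S2: 15 × 14 = 210
  M2 to S2: 40 × 8 = 320
  M2 to S3: 50 × 9 = 450
  M3 to S1: 10 × 2 = 20
  M3 to S2: 30 × 6 = 180
Total cost = 1180.
M1 ships 15 of its 85, leaving 70.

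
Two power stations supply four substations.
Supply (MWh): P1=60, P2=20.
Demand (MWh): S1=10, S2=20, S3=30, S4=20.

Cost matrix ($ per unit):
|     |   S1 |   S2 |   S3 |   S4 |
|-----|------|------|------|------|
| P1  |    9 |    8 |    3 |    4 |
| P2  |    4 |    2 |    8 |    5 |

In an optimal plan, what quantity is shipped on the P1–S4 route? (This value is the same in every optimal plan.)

20

The minimum-cost plan:
  P1–S1: 10 MWh
  P1–S3: 30 MWh
  P1–S4: 20 MWh
  P2–S2: 20 MWh
Total cost = $300.
So P1→S4 carries 20 MWh.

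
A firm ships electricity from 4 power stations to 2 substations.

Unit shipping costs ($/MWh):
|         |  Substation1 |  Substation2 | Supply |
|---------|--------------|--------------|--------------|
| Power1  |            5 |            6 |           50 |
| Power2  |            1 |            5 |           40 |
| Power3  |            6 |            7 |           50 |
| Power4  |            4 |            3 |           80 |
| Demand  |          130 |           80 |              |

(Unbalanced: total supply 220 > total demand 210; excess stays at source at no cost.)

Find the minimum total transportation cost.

770

One minimum-cost allocation:
  Power1→Substation1: 50 × $5 = $250
  Power2→Substation1: 40 × $1 = $40
  Power3→Substation1: 40 × $6 = $240
  Power4→Substation2: 80 × $3 = $240
Total = 250 + 40 + 240 + 240 = $770.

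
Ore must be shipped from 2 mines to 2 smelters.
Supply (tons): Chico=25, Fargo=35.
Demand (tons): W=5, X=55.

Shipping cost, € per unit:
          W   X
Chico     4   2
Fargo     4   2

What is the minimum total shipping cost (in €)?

Optimal allocation:
  Chico→X: 25 × €2 = €50
  Fargo→W: 5 × €4 = €20
  Fargo→X: 30 × €2 = €60
Total = 50 + 20 + 60 = €130.
(Supply check: Chico ships 25; Fargo ships 35.)

130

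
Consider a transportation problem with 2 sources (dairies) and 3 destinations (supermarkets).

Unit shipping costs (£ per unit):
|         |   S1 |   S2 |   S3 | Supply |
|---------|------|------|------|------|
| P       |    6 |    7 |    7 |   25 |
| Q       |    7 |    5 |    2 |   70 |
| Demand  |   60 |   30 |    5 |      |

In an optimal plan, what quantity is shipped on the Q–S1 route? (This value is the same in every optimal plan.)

The minimum-cost plan:
  P to S1: 25 crates
  Q to S1: 35 crates
  Q to S2: 30 crates
  Q to S3: 5 crates
Total cost = £555.
So Q→S1 carries 35 crates.

35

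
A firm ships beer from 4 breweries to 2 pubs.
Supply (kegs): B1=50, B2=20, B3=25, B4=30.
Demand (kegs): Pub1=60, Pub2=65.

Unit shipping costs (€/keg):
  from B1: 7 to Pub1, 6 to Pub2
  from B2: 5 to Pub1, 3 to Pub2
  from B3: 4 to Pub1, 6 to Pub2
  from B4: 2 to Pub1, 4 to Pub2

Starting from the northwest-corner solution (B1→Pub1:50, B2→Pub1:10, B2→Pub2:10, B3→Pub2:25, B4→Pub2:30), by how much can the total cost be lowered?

Current plan cost = 50·7 + 10·5 + 10·3 + 25·6 + 30·4 = €700.
Optimal plan:
  B1->Pub1: 5 × €7 = €35
  B1->Pub2: 45 × €6 = €270
  B2->Pub2: 20 × €3 = €60
  B3->Pub1: 25 × €4 = €100
  B4->Pub1: 30 × €2 = €60
Optimal cost = €525.
Saving = 700 − 525 = €175.

175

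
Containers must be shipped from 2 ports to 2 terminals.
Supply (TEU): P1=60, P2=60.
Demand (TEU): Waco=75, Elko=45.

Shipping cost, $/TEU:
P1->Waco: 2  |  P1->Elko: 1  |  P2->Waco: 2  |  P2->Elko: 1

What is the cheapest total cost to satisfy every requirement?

195

One minimum-cost allocation:
  P1->Waco: 15 × $2 = $30
  P1->Elko: 45 × $1 = $45
  P2->Waco: 60 × $2 = $120
Total = 30 + 45 + 120 = $195.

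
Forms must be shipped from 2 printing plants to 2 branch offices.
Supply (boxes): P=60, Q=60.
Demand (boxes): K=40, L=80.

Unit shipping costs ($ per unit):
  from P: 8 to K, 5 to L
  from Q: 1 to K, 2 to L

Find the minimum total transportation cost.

One minimum-cost allocation:
  P to L: 60 boxes
  Q to K: 40 boxes
  Q to L: 20 boxes
Total cost = $380.

380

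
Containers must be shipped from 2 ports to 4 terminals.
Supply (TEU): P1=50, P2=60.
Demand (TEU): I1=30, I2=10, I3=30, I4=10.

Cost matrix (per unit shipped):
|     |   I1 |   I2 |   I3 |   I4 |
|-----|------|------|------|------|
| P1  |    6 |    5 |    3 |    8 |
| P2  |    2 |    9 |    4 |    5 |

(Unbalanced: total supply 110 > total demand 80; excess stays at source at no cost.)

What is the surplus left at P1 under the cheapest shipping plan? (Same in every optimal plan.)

An optimal plan:
  P1–I2: 10 × 5 = 50
  P1–I3: 30 × 3 = 90
  P2–I1: 30 × 2 = 60
  P2–I4: 10 × 5 = 50
Total cost = 250.
P1 ships 40 of its 50, leaving 10.

10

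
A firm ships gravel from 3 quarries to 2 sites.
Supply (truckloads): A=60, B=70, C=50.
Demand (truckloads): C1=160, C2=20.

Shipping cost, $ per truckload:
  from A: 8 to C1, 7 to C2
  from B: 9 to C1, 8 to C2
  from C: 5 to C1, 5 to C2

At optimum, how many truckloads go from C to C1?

50

The minimum-cost plan:
  A–C1: 40 × $8 = $320
  A–C2: 20 × $7 = $140
  B–C1: 70 × $9 = $630
  C–C1: 50 × $5 = $250
Total cost = $1340.
So C→C1 carries 50 truckloads.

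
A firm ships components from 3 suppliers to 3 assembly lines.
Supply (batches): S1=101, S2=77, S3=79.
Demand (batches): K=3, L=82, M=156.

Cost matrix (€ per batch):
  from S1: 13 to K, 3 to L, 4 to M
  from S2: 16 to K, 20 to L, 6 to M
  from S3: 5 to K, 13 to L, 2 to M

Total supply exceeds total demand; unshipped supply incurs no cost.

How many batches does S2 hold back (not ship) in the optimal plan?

An optimal plan:
  S1–L: 82 × €3 = €246
  S1–M: 19 × €4 = €76
  S2–M: 61 × €6 = €366
  S3–K: 3 × €5 = €15
  S3–M: 76 × €2 = €152
Total cost = €855.
S2 ships 61 of its 77, leaving 16.

16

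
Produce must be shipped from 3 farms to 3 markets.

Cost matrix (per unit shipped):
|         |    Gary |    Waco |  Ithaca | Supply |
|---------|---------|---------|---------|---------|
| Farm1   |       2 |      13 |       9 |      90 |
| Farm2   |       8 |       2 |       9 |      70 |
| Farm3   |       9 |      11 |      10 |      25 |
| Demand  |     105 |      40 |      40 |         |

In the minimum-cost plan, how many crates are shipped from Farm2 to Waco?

40

Solving gives:
  Farm1–Gary: 90 × 2 = 180
  Farm2–Waco: 40 × 2 = 80
  Farm2–Ithaca: 30 × 9 = 270
  Farm3–Gary: 15 × 9 = 135
  Farm3–Ithaca: 10 × 10 = 100
Total cost = 765.
So Farm2→Waco carries 40 crates.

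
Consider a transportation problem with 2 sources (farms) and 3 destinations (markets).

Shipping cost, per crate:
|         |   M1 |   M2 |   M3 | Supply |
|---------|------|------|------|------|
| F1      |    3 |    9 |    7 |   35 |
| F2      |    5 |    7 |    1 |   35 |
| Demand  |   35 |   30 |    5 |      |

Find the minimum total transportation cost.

320

A cheapest plan:
  F1→M1: 35 × 3 = 105
  F2→M2: 30 × 7 = 210
  F2→M3: 5 × 1 = 5
Total = 105 + 210 + 5 = 320.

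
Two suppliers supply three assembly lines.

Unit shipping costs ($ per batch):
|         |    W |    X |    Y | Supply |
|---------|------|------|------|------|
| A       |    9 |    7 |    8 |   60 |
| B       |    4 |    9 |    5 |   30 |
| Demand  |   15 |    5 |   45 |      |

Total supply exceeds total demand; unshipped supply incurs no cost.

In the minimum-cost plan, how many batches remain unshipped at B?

0

Minimum-cost shipments:
  A->X: 5 × $7 = $35
  A->Y: 30 × $8 = $240
  B->W: 15 × $4 = $60
  B->Y: 15 × $5 = $75
Total cost = $410.
B ships 30 of its 30, leaving 0.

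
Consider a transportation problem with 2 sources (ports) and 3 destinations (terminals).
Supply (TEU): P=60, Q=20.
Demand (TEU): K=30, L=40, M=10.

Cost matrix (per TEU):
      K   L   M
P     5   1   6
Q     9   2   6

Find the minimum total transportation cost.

A cheapest plan:
  P->K: 30 × 5 = 150
  P->L: 30 × 1 = 30
  Q->L: 10 × 2 = 20
  Q->M: 10 × 6 = 60
Total = 150 + 30 + 20 + 60 = 260.
(Supply check: P ships 60; Q ships 20.)

260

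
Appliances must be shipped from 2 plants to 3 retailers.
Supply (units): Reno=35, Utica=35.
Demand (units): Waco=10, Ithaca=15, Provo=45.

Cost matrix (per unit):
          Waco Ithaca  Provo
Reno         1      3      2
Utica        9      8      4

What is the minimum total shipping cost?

Optimal allocation:
  Reno->Waco: 10 × 1 = 10
  Reno->Ithaca: 15 × 3 = 45
  Reno->Provo: 10 × 2 = 20
  Utica->Provo: 35 × 4 = 140
Total = 10 + 45 + 20 + 140 = 215.

215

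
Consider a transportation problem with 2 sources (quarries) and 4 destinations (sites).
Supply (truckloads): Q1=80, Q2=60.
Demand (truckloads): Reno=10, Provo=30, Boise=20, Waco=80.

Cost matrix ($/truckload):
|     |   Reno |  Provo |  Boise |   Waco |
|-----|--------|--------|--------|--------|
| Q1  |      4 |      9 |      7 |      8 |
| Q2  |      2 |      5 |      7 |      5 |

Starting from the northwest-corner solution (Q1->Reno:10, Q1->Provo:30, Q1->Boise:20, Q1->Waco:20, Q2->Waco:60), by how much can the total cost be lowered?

Current plan cost = 10·4 + 30·9 + 20·7 + 20·8 + 60·5 = $910.
Optimal plan:
  Q1->Reno: 10 × $4 = $40
  Q1->Boise: 20 × $7 = $140
  Q1->Waco: 50 × $8 = $400
  Q2->Provo: 30 × $5 = $150
  Q2->Waco: 30 × $5 = $150
Optimal cost = $880.
Saving = 910 − 880 = $30.

30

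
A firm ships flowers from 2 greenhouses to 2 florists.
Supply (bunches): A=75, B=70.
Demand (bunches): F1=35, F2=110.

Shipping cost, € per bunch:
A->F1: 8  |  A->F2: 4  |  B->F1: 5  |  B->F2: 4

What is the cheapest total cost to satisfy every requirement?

Optimal allocation:
  A->F2: 75 × €4 = €300
  B->F1: 35 × €5 = €175
  B->F2: 35 × €4 = €140
Total = 300 + 175 + 140 = €615.
(Supply check: A ships 75; B ships 70.)

615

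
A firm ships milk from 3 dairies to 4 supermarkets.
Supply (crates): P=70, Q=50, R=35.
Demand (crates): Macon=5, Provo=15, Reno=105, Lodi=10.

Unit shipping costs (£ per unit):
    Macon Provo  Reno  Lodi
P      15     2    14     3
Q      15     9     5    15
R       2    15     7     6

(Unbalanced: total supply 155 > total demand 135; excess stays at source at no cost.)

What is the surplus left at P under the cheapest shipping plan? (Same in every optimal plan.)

Minimum-cost shipments:
  P to Provo: 15 × £2 = £30
  P to Reno: 25 × £14 = £350
  P to Lodi: 10 × £3 = £30
  Q to Reno: 50 × £5 = £250
  R to Macon: 5 × £2 = £10
  R to Reno: 30 × £7 = £210
Total cost = £880.
P ships 50 of its 70, leaving 20.

20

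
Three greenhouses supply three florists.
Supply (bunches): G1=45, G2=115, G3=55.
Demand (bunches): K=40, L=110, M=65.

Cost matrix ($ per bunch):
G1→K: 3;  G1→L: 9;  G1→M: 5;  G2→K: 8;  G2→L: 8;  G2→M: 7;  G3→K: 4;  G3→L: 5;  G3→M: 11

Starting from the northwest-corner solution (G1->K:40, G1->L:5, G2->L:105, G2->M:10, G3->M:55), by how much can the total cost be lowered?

400

Current plan cost = 40·3 + 5·9 + 105·8 + 10·7 + 55·11 = $1680.
Optimal plan:
  G1->K: 40 bunches
  G1->M: 5 bunches
  G2->L: 55 bunches
  G2->M: 60 bunches
  G3->L: 55 bunches
Optimal cost = $1280.
Saving = 1680 − 1280 = $400.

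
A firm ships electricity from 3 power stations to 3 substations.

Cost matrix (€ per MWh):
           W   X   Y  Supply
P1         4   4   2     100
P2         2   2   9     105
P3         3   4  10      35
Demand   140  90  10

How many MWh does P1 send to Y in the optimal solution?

The minimum-cost plan:
  P1→X: 90 × €4 = €360
  P1→Y: 10 × €2 = €20
  P2→W: 105 × €2 = €210
  P3→W: 35 × €3 = €105
Total cost = €695.
So P1→Y carries 10 MWh.

10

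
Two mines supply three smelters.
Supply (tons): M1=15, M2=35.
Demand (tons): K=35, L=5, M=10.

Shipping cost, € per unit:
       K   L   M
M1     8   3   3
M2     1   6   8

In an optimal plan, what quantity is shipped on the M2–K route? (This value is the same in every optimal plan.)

35

Optimal shipments:
  M1 to L: 5 × €3 = €15
  M1 to M: 10 × €3 = €30
  M2 to K: 35 × €1 = €35
Total cost = €80.
So M2→K carries 35 tons.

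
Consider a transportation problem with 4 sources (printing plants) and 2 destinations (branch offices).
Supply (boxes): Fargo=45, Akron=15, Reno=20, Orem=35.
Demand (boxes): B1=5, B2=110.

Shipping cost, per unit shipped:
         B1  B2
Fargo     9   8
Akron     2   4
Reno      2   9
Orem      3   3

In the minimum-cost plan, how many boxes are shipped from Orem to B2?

35

The minimum-cost plan:
  Fargo to B2: 45 boxes
  Akron to B2: 15 boxes
  Reno to B1: 5 boxes
  Reno to B2: 15 boxes
  Orem to B2: 35 boxes
Total cost = 670.
So Orem→B2 carries 35 boxes.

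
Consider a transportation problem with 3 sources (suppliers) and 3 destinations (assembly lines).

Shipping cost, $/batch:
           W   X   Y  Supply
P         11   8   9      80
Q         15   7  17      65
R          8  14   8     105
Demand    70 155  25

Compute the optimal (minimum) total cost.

Optimal allocation:
  P→X: 80 batches
  Q→X: 65 batches
  R→W: 70 batches
  R→X: 10 batches
  R→Y: 25 batches
Total cost = $1995.

1995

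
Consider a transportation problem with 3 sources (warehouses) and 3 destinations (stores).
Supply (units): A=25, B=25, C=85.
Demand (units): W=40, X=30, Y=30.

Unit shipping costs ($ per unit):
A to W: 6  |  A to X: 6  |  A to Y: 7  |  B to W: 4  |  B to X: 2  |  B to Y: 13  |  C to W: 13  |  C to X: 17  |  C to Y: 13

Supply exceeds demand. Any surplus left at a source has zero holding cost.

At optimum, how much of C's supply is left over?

35

An optimal plan:
  A to W: 20 × $6 = $120
  A to X: 5 × $6 = $30
  B to X: 25 × $2 = $50
  C to W: 20 × $13 = $260
  C to Y: 30 × $13 = $390
Total cost = $850.
C ships 50 of its 85, leaving 35.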